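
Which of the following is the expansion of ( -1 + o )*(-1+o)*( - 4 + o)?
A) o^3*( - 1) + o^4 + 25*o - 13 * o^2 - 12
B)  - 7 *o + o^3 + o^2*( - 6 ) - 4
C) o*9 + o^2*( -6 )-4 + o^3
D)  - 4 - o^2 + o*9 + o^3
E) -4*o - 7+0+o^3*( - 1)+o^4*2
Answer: C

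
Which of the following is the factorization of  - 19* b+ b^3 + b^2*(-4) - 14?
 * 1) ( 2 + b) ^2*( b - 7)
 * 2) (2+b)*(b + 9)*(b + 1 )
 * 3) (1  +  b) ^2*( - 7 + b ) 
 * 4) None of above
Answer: 4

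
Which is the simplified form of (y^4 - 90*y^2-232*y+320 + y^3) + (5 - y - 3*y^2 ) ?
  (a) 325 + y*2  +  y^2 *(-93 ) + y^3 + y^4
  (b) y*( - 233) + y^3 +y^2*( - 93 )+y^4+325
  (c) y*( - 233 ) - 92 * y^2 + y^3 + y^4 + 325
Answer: b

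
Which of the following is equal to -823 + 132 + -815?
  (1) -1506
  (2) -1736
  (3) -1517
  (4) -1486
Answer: 1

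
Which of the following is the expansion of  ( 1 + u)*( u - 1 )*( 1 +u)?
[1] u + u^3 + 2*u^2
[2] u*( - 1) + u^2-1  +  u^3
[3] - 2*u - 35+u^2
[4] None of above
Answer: 2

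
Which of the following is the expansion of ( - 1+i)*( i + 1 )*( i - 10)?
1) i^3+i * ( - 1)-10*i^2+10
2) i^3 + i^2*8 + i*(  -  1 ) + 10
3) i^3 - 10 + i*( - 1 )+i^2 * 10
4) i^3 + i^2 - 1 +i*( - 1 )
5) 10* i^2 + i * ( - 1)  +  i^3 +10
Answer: 1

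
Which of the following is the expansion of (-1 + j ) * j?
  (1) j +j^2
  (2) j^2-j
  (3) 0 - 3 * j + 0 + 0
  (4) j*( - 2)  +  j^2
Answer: 2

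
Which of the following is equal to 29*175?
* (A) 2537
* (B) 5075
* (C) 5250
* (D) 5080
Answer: B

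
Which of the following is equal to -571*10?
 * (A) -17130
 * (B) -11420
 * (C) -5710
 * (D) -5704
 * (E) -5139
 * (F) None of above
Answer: C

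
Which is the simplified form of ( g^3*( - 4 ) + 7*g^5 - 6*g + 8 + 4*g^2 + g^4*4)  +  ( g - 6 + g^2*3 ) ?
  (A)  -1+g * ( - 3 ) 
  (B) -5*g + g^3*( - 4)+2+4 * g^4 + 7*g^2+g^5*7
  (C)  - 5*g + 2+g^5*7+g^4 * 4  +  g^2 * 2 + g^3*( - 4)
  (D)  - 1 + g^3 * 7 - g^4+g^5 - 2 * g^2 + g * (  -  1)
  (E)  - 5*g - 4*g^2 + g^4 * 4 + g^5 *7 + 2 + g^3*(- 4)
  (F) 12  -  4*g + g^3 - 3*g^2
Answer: B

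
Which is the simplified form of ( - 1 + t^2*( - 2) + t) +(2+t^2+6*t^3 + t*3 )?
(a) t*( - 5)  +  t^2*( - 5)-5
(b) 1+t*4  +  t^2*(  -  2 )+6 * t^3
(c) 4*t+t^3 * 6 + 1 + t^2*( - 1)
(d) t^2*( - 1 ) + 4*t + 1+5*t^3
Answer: c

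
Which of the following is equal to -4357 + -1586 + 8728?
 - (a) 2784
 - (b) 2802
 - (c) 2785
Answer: c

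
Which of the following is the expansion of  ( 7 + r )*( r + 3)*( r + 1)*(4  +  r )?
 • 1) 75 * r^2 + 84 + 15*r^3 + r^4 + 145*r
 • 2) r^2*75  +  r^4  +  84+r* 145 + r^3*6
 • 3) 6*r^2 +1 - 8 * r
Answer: 1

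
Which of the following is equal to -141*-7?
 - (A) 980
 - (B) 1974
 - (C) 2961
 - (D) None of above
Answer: D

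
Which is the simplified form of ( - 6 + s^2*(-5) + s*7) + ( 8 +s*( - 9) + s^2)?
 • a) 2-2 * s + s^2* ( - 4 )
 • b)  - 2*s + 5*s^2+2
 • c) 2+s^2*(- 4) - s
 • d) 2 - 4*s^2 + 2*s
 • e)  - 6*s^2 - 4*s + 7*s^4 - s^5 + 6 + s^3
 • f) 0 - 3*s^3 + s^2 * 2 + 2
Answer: a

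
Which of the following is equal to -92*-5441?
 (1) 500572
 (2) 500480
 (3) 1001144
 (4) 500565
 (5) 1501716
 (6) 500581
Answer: 1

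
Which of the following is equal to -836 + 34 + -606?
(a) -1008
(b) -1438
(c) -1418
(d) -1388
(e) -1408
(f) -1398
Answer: e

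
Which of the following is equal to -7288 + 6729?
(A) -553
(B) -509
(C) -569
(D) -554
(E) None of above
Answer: E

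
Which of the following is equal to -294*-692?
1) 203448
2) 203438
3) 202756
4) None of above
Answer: 1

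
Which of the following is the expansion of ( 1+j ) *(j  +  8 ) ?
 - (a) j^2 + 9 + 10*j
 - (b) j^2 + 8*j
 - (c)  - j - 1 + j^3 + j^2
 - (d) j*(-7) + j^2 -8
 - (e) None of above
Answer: e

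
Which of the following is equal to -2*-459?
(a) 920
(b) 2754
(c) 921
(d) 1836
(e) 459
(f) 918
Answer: f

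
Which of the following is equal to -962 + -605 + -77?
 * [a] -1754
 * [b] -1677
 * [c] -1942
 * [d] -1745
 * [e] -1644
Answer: e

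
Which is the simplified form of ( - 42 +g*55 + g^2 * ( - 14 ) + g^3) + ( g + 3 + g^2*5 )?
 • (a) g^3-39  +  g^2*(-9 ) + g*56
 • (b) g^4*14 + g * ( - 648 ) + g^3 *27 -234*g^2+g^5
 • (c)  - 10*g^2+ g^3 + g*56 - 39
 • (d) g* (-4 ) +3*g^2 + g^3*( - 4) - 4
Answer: a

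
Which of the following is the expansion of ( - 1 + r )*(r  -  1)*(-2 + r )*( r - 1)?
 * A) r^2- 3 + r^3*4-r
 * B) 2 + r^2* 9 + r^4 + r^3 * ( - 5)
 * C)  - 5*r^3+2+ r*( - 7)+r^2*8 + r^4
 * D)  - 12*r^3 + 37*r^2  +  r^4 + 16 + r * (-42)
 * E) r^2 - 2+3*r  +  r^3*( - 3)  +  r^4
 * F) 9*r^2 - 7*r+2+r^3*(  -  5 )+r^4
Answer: F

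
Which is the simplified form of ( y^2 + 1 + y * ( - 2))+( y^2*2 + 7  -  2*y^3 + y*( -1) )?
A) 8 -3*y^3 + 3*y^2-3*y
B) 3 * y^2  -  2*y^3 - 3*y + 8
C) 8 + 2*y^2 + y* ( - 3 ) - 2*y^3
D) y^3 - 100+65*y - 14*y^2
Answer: B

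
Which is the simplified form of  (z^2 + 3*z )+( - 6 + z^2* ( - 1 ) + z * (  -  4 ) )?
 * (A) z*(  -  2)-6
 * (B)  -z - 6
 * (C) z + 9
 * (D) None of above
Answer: B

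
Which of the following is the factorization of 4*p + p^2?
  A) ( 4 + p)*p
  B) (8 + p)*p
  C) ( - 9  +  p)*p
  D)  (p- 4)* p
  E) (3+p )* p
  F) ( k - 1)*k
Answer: A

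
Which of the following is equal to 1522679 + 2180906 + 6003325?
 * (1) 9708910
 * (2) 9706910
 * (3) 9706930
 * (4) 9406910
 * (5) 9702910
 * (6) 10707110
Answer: 2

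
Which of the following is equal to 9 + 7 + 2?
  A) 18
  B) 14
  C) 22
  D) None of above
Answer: A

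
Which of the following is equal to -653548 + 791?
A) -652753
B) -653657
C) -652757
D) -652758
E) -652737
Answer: C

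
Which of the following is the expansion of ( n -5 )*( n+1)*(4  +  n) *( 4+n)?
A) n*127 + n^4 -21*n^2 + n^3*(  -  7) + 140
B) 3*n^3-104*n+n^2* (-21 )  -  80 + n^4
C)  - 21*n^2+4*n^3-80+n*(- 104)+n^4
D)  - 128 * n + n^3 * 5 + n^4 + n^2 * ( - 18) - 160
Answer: C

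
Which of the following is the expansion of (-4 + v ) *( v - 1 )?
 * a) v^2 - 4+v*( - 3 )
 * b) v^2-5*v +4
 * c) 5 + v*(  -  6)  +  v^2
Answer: b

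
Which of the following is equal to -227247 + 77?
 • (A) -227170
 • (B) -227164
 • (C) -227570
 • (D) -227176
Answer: A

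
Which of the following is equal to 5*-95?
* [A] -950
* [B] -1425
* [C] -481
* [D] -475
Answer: D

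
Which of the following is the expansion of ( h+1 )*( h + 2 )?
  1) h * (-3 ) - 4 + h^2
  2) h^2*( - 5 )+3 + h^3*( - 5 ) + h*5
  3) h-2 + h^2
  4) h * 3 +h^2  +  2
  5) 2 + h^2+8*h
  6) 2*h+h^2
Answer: 4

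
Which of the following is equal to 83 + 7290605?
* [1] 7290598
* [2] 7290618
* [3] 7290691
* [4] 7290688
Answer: 4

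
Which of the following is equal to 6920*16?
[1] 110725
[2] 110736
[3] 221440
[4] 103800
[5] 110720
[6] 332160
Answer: 5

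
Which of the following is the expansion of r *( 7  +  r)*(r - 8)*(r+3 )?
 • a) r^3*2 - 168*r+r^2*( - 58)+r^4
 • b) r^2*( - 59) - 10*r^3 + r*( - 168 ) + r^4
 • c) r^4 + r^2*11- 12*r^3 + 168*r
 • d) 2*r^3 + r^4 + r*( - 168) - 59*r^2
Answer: d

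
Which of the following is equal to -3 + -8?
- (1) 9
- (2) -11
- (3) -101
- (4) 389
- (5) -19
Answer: 2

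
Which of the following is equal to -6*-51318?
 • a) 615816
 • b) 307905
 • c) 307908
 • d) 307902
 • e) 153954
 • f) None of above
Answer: c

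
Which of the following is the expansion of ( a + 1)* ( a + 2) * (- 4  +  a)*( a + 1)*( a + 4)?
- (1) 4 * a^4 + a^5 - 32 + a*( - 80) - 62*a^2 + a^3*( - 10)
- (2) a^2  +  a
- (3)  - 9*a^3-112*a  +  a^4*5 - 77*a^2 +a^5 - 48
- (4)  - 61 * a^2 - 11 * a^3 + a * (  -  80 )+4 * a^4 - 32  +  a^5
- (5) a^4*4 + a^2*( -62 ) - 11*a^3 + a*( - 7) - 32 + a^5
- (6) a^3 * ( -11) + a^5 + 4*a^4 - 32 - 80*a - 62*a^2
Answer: 6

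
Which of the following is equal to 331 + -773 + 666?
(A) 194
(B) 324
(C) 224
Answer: C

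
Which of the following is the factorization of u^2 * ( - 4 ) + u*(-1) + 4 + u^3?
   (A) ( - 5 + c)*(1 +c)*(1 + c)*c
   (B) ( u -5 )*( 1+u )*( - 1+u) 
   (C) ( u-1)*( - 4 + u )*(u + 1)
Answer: C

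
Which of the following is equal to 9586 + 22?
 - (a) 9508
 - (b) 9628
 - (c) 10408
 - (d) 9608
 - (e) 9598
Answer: d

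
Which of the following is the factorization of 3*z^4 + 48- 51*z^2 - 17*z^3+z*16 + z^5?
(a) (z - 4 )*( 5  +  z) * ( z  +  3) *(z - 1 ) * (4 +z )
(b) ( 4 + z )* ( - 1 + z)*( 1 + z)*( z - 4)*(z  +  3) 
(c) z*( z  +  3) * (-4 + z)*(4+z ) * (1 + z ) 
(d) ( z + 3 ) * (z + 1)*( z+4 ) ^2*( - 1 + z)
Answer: b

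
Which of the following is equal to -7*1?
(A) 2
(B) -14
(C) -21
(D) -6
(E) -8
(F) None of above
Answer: F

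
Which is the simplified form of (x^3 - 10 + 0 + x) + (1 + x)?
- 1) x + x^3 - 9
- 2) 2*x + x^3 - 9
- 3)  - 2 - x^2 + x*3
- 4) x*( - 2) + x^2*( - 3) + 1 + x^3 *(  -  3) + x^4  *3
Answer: 2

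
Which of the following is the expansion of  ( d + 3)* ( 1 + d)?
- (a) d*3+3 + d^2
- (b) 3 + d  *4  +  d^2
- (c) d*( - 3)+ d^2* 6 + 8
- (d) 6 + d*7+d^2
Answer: b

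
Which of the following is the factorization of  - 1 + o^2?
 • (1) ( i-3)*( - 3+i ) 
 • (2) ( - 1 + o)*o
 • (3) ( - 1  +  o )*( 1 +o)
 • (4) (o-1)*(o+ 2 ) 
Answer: 3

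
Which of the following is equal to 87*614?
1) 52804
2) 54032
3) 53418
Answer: 3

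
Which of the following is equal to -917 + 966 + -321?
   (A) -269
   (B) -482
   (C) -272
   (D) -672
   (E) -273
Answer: C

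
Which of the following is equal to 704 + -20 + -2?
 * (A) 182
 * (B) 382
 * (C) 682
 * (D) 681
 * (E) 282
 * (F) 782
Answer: C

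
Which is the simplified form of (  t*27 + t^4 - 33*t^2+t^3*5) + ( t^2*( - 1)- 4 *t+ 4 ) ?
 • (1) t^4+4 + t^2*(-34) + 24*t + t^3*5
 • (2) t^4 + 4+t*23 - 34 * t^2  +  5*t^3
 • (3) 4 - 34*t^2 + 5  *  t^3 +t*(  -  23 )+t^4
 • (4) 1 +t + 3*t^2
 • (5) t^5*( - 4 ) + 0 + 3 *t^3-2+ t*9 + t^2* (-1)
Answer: 2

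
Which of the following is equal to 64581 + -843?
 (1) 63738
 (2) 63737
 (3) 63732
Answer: 1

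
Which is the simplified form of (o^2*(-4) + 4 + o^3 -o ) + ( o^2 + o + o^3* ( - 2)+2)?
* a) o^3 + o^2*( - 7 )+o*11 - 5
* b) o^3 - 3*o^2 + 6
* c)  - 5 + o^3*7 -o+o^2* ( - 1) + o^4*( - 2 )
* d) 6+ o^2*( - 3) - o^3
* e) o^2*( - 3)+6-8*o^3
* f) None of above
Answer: d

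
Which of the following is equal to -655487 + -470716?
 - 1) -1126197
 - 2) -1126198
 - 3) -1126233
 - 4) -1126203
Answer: 4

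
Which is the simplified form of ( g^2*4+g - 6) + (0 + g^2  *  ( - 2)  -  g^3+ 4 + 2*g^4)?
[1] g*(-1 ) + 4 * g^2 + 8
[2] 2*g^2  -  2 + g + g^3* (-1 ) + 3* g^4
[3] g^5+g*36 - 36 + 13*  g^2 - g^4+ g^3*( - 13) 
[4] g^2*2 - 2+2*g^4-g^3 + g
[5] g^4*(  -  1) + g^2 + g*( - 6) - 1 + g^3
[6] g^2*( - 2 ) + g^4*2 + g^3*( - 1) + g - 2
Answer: 4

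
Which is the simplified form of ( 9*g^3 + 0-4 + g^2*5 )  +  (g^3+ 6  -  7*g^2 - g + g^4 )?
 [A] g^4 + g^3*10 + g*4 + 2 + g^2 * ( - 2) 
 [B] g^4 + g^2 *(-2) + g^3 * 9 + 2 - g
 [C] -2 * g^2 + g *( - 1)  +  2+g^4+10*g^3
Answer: C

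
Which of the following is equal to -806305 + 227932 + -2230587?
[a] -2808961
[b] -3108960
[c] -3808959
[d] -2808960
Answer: d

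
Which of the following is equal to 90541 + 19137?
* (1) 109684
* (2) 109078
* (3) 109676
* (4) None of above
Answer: 4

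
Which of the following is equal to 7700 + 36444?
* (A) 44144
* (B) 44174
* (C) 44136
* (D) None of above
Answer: A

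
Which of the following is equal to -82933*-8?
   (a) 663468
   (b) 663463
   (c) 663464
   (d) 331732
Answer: c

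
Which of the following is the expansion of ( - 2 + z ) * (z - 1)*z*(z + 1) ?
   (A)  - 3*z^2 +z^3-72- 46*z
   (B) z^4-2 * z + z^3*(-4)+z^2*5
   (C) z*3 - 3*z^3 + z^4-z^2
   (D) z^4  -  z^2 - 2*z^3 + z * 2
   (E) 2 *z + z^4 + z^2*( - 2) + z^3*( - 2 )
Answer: D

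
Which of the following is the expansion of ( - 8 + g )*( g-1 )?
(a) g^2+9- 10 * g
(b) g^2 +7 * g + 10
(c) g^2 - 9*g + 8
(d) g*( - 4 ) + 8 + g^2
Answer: c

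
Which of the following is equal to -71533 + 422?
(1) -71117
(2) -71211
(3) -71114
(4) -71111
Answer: 4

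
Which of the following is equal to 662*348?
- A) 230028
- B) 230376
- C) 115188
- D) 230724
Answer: B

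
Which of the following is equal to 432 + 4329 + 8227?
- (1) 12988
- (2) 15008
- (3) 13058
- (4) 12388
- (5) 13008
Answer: 1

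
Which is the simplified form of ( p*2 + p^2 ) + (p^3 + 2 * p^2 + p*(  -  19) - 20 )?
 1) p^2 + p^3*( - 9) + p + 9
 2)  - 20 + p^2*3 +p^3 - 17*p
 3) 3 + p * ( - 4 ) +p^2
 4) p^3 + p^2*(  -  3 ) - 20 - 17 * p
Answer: 2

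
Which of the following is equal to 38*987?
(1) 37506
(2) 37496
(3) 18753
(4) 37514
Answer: 1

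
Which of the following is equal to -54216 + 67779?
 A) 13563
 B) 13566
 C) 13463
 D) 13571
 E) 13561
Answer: A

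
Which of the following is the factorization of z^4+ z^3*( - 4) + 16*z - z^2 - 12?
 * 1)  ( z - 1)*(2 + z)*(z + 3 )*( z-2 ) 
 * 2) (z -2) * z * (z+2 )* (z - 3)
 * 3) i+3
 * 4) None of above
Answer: 4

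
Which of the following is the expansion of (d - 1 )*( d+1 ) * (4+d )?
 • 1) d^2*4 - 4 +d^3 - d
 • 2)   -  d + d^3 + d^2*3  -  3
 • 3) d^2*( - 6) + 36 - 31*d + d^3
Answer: 1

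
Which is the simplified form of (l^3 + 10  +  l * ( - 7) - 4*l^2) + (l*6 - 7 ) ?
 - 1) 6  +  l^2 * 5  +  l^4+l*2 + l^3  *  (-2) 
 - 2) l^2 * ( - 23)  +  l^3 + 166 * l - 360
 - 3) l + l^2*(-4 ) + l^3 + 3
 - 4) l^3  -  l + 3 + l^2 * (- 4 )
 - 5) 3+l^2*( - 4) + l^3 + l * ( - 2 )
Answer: 4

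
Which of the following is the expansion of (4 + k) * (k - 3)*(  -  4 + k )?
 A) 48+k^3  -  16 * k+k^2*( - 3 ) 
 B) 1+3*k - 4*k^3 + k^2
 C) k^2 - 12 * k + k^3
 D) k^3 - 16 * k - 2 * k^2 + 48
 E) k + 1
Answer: A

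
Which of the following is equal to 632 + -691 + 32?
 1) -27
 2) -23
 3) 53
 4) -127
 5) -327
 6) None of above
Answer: 1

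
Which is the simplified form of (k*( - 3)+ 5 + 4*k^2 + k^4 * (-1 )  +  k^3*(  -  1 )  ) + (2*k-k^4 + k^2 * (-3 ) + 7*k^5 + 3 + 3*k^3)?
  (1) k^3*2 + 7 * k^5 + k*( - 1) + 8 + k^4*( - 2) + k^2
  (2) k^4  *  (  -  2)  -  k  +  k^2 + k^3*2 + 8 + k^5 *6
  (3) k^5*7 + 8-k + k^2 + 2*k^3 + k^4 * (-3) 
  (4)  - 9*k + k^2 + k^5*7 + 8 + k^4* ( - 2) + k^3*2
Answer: 1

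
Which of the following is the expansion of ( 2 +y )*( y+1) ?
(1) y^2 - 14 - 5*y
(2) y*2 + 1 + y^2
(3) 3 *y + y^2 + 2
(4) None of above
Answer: 3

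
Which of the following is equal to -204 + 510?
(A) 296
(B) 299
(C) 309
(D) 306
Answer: D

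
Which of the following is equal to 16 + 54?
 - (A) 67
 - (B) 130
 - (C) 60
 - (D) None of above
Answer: D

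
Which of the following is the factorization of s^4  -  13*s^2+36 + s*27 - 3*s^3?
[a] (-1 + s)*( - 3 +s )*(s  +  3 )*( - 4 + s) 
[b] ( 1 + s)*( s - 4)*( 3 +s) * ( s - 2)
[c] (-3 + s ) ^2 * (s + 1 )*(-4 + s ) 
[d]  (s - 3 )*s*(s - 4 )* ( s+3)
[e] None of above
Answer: e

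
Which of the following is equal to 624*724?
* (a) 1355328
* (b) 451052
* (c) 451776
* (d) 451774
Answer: c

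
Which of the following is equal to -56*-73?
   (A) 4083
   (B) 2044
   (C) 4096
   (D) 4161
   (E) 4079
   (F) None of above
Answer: F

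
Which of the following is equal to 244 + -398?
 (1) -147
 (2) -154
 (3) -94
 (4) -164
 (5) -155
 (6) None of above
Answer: 2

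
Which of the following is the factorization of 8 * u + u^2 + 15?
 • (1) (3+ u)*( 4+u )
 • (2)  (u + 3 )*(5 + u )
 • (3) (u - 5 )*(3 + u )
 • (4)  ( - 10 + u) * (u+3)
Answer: 2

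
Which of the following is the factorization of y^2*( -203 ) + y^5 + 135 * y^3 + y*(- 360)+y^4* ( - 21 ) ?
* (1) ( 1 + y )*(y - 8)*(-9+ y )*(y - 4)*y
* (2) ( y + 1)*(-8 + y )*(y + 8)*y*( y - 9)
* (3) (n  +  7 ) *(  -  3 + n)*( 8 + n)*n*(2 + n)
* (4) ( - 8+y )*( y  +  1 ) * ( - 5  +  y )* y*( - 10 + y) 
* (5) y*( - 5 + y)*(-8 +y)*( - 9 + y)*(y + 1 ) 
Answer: 5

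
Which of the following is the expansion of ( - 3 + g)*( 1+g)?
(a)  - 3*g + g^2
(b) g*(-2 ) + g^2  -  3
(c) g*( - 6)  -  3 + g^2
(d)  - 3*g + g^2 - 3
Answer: b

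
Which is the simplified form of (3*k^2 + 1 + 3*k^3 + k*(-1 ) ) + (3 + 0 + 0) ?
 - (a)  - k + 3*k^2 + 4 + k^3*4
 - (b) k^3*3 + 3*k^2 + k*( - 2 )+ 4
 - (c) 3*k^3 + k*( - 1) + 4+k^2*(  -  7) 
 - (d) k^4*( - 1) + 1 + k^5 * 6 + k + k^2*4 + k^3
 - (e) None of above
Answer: e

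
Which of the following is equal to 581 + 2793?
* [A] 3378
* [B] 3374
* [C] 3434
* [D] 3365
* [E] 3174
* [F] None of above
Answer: B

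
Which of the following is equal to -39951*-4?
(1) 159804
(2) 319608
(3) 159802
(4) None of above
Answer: 1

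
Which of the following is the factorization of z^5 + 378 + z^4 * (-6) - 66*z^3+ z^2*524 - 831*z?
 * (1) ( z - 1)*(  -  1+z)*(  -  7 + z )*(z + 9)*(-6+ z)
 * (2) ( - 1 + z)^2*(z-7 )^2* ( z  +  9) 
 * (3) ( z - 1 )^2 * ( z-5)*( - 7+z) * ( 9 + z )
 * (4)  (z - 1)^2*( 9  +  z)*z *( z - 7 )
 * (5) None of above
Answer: 1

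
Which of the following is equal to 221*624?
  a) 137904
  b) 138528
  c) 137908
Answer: a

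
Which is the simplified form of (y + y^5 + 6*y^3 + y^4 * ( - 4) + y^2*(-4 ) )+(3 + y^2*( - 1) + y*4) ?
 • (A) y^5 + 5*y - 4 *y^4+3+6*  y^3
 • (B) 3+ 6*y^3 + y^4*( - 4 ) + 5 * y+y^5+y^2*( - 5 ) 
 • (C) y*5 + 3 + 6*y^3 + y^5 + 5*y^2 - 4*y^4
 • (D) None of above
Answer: B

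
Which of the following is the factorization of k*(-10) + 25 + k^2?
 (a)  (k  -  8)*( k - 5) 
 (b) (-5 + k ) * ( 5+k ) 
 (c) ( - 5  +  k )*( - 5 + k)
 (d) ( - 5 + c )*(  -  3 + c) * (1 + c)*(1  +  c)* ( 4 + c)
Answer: c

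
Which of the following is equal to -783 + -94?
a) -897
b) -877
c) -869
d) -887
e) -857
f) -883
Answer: b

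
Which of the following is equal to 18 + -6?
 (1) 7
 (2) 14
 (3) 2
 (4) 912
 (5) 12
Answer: 5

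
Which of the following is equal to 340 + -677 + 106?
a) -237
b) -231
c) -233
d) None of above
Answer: b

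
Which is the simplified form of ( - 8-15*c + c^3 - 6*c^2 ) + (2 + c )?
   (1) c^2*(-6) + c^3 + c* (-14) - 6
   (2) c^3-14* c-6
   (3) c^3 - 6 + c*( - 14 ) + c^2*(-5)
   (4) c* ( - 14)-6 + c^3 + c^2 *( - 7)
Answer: 1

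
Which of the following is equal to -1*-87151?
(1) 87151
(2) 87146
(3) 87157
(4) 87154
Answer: 1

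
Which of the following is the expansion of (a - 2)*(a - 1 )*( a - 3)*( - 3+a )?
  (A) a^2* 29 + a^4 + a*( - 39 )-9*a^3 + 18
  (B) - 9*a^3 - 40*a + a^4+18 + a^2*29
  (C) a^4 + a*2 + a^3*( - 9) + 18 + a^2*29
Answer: A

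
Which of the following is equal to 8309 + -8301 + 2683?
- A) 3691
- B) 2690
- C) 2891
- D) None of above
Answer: D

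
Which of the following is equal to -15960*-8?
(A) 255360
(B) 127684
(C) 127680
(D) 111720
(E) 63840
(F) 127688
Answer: C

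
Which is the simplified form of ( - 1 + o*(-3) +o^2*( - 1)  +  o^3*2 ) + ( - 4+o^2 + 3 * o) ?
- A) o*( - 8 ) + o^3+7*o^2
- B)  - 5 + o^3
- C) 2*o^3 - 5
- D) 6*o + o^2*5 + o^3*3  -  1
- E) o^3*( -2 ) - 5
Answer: C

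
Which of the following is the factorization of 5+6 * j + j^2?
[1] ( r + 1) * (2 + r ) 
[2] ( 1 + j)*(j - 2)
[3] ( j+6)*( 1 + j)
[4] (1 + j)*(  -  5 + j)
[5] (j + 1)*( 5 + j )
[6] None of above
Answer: 5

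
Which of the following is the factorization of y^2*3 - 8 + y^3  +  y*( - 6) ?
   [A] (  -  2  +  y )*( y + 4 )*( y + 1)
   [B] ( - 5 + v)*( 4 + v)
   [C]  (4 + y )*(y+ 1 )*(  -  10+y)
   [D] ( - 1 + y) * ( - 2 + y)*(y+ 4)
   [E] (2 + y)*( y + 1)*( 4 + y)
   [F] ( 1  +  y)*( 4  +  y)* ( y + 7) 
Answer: A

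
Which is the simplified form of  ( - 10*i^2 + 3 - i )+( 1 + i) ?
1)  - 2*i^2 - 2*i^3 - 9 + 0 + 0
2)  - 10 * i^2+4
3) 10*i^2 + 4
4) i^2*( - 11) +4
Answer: 2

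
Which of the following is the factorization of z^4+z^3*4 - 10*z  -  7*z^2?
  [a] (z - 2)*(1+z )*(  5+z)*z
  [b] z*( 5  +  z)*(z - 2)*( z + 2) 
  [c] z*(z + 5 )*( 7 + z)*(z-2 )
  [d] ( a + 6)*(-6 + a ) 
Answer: a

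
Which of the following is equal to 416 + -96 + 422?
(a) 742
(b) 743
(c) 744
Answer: a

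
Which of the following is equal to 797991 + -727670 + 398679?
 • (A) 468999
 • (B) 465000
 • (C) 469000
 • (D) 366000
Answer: C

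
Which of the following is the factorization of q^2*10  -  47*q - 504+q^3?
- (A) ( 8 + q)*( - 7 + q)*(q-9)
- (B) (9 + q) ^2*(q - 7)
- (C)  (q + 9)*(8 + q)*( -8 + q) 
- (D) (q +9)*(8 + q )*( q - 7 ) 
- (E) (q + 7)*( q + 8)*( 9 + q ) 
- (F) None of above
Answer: D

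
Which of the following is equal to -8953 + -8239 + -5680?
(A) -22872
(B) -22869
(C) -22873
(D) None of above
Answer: A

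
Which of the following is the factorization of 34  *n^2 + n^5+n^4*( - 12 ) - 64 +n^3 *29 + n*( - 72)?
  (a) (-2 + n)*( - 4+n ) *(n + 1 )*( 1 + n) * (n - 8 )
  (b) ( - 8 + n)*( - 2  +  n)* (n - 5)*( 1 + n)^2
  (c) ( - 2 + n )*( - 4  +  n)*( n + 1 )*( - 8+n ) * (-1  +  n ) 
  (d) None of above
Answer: a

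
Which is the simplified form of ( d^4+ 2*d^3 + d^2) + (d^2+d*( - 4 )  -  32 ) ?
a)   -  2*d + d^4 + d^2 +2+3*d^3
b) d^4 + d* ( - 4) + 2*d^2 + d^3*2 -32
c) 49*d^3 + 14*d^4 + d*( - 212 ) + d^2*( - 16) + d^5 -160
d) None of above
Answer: b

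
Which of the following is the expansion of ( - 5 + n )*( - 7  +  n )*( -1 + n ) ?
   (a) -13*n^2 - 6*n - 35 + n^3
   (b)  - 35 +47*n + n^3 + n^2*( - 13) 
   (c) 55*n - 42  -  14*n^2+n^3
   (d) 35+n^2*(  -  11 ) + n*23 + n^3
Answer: b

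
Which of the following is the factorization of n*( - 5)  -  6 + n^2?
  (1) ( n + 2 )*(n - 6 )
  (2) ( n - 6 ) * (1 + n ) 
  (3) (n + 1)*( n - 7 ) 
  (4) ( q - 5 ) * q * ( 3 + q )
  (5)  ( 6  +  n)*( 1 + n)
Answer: 2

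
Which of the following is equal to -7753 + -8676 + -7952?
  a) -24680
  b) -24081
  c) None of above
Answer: c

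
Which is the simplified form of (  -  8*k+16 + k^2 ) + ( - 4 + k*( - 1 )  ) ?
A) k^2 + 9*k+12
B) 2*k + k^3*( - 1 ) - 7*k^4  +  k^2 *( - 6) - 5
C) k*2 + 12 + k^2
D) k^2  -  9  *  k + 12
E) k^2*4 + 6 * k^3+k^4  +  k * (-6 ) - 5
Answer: D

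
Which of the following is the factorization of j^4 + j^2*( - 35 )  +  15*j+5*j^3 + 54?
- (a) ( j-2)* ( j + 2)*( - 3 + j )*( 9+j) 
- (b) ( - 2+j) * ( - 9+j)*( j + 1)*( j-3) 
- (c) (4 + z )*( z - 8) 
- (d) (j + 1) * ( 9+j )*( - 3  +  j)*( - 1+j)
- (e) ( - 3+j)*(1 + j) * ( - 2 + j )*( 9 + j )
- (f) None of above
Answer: e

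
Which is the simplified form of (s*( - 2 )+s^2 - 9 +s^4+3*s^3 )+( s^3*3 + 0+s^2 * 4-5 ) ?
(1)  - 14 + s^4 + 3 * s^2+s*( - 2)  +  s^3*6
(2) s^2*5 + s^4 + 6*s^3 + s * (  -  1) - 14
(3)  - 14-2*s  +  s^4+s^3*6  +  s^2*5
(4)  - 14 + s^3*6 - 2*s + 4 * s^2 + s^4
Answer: 3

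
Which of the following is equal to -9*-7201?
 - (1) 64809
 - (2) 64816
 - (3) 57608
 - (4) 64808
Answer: 1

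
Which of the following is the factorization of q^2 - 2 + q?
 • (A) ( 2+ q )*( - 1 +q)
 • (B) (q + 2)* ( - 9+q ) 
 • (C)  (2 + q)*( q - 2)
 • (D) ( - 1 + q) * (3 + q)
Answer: A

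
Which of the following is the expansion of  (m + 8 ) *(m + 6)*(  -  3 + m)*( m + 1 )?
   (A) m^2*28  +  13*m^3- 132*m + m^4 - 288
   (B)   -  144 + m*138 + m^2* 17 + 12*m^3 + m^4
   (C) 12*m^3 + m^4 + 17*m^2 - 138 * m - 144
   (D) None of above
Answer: C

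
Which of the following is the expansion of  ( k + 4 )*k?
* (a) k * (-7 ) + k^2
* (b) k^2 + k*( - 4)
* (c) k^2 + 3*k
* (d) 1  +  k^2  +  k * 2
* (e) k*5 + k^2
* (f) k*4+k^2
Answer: f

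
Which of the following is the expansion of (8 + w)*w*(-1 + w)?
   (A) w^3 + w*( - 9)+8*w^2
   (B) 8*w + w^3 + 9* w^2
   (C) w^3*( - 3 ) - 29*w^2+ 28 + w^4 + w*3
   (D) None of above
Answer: D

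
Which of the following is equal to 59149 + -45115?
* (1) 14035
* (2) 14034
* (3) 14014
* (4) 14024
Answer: 2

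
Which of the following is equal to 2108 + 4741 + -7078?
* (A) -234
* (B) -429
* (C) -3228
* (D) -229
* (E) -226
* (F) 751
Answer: D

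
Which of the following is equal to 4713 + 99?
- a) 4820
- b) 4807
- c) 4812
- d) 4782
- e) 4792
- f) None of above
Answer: c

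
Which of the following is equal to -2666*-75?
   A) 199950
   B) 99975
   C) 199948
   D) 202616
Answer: A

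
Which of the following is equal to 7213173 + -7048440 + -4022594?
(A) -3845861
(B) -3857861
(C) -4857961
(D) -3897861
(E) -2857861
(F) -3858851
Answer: B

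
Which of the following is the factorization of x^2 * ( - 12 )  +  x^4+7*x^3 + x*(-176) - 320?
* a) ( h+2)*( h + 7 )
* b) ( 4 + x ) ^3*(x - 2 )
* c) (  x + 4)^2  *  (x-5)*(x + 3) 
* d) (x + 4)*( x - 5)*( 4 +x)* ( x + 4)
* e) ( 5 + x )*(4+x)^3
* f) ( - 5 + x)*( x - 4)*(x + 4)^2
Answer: d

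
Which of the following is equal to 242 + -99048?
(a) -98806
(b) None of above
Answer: a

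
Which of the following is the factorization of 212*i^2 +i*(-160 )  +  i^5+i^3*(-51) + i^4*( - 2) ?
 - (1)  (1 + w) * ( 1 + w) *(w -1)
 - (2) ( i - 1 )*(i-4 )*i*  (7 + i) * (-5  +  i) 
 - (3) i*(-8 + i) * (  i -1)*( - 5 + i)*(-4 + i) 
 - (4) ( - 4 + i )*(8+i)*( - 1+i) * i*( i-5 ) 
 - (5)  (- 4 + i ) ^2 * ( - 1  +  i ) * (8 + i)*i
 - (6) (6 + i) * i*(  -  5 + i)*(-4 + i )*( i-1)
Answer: 4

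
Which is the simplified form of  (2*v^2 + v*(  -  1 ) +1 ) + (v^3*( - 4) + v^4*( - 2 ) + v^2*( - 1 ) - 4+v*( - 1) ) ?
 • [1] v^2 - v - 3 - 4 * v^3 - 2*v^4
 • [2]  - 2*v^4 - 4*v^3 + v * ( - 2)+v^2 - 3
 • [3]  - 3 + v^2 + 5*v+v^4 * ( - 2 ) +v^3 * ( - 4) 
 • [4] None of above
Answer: 2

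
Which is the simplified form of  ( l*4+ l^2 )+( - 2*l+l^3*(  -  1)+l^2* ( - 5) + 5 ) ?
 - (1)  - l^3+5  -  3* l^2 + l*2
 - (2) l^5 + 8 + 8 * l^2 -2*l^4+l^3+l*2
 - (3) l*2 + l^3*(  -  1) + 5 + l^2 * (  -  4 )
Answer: 3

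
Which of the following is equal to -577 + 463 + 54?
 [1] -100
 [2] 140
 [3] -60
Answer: 3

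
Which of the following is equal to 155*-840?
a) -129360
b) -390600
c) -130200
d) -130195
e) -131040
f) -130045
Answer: c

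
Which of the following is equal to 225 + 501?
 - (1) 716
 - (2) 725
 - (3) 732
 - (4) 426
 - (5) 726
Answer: 5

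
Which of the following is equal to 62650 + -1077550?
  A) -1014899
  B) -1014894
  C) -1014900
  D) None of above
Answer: C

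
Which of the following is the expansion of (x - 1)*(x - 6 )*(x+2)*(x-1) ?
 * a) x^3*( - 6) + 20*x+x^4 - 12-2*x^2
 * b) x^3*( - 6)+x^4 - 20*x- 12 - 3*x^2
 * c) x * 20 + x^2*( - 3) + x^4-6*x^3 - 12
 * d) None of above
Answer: c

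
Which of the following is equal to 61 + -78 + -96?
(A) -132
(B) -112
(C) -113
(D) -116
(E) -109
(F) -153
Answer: C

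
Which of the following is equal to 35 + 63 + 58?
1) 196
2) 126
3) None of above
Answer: 3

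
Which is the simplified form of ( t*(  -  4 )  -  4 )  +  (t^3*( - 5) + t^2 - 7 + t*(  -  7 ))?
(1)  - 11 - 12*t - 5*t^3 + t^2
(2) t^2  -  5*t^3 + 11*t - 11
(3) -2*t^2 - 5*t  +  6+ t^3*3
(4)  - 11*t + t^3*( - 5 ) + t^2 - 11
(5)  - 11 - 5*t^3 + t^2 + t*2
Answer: 4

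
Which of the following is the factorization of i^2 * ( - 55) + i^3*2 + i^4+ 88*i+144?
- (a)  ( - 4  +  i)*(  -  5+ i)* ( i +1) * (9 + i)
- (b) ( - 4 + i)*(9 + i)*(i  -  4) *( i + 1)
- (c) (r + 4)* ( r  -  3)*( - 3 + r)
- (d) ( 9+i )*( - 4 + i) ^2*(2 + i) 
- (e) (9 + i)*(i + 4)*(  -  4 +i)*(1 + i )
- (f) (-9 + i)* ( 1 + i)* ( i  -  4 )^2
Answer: b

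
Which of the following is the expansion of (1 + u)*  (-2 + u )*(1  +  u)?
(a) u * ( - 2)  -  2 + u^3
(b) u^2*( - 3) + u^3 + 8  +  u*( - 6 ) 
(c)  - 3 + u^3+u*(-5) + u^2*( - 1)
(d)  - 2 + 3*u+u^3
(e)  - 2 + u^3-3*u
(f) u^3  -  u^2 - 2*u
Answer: e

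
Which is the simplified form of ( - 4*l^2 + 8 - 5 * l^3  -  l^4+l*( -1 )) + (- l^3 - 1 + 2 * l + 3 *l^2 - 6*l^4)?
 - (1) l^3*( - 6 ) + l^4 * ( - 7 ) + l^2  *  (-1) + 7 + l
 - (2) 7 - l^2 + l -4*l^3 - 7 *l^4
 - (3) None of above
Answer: 1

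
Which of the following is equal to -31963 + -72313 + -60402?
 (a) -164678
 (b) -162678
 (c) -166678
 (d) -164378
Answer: a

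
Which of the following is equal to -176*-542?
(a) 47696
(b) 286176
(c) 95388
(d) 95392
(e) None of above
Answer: d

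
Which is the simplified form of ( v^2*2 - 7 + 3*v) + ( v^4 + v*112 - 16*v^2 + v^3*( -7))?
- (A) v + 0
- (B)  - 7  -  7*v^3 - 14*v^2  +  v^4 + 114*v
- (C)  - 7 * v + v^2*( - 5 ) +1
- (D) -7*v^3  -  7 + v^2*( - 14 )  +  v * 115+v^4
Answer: D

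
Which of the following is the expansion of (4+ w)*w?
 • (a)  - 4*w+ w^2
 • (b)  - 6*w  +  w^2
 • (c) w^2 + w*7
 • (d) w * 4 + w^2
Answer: d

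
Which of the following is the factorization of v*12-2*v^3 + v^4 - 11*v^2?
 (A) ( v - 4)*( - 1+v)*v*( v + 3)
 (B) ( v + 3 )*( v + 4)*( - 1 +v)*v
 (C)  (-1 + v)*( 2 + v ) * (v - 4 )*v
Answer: A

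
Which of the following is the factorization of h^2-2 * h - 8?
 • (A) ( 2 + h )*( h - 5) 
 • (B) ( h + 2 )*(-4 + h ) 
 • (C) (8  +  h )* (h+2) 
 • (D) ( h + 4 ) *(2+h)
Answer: B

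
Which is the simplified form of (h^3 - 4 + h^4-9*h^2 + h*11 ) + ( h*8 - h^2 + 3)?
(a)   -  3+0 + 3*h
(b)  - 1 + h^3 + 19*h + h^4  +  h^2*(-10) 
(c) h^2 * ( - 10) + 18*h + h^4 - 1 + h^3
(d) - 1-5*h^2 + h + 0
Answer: b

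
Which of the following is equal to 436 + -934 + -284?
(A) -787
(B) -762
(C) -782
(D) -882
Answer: C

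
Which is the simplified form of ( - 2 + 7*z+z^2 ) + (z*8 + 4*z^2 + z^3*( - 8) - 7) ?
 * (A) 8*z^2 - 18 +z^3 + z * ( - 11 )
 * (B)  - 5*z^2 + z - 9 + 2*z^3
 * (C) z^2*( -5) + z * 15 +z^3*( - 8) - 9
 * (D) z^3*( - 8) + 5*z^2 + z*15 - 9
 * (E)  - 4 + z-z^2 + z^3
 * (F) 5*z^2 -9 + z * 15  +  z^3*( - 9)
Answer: D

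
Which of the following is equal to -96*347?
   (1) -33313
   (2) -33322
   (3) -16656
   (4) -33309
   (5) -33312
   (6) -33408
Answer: 5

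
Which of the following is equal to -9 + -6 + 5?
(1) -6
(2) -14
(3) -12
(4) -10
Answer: 4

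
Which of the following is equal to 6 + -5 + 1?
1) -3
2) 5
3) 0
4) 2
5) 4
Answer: 4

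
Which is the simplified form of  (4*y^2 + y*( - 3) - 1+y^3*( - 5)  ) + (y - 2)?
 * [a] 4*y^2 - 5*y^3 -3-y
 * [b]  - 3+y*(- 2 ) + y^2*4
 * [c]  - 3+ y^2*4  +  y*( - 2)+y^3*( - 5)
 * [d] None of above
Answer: c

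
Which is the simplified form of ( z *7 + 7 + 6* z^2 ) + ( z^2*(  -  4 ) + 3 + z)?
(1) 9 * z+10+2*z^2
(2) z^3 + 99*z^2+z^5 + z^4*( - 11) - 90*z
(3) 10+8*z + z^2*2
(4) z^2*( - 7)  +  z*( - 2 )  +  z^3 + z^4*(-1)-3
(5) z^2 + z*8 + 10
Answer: 3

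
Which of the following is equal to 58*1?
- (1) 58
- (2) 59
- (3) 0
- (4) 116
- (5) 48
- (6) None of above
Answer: 1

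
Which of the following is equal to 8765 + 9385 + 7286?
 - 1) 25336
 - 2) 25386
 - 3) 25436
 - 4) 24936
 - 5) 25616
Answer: 3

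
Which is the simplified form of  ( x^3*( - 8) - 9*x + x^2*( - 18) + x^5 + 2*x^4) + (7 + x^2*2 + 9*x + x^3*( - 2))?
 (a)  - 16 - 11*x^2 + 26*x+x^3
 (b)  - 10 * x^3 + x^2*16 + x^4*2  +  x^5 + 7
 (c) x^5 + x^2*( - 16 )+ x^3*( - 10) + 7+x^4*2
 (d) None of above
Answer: c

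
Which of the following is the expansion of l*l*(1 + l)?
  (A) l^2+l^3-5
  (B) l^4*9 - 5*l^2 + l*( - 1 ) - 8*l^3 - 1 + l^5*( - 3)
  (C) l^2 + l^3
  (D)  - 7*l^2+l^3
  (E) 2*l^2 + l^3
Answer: C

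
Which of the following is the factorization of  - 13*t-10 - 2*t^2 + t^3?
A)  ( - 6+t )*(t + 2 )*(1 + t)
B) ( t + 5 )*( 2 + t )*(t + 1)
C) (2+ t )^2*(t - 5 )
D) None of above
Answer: D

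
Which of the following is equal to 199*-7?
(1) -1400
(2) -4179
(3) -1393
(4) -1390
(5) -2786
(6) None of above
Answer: 3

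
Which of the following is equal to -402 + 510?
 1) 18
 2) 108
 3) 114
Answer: 2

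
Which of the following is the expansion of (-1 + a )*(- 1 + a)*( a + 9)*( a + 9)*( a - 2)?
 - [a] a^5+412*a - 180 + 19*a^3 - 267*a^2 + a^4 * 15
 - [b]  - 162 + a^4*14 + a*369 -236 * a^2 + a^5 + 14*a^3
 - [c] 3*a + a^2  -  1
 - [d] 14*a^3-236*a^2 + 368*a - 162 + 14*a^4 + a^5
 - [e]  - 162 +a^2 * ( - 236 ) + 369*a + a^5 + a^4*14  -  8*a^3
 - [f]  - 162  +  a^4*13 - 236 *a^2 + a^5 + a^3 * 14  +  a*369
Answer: b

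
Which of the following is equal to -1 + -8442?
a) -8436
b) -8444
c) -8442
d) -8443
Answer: d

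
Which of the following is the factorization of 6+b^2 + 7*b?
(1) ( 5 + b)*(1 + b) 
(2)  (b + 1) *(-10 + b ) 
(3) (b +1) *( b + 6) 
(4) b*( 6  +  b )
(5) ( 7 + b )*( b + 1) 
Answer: 3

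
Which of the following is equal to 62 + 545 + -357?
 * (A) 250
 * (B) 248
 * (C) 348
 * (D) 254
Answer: A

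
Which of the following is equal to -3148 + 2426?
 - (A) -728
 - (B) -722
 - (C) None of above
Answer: B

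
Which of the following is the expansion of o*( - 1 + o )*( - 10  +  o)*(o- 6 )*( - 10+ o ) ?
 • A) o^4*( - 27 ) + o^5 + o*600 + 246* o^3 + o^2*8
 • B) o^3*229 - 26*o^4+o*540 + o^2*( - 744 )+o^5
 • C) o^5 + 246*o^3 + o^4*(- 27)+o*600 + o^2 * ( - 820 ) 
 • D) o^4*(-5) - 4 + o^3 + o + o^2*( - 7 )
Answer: C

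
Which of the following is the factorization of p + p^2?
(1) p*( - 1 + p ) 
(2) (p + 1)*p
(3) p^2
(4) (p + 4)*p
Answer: 2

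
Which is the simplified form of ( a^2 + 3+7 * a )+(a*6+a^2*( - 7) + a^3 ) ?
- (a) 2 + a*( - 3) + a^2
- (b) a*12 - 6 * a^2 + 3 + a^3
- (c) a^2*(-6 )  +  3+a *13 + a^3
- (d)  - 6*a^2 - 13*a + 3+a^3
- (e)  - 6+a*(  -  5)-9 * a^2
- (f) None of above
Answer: c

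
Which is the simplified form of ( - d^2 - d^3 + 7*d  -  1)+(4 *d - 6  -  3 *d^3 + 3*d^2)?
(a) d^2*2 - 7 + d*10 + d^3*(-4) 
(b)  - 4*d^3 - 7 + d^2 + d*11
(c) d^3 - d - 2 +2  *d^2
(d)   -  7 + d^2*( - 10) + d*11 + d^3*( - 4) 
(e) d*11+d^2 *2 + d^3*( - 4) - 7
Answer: e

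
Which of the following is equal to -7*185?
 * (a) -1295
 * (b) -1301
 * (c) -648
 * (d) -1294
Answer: a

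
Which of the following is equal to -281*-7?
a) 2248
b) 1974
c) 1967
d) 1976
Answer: c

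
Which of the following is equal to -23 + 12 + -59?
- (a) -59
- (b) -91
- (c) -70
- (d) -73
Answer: c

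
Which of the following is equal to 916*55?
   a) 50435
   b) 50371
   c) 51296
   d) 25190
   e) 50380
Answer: e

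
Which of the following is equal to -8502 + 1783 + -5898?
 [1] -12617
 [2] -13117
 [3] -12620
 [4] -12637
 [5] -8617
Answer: 1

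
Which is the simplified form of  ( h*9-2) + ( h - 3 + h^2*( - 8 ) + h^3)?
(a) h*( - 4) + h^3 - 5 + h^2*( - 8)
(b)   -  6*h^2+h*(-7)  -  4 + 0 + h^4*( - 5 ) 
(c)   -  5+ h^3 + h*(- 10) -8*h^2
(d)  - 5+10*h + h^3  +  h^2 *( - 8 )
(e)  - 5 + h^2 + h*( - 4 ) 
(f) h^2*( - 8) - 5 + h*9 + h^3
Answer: d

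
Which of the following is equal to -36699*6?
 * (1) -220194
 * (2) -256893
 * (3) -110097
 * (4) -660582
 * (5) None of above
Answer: 1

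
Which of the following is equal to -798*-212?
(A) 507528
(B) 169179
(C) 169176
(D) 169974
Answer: C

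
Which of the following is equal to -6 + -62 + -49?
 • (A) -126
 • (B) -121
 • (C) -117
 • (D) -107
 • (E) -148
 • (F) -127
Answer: C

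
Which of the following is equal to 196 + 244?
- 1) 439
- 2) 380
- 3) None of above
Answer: 3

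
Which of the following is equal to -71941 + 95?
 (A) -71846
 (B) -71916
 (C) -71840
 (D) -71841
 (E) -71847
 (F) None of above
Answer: A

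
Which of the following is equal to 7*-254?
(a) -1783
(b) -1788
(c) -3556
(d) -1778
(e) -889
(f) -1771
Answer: d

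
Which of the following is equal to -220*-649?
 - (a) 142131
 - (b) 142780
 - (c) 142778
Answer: b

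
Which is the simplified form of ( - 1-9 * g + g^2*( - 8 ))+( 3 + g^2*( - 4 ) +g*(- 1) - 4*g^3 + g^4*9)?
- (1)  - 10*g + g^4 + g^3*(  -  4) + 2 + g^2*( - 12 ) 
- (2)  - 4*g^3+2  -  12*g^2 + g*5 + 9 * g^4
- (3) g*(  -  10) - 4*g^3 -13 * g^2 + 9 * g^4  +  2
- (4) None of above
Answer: 4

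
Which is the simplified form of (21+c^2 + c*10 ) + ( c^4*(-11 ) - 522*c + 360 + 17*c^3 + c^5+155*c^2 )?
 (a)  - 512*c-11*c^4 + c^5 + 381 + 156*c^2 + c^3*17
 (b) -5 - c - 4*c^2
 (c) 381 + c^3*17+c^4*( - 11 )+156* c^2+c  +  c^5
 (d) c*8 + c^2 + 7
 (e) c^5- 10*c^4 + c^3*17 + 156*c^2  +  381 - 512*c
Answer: a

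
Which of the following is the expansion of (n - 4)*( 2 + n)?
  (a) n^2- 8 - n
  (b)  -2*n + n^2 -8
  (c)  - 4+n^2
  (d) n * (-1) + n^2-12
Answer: b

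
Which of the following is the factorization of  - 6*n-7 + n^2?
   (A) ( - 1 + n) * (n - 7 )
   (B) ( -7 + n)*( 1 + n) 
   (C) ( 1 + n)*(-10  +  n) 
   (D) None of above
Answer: B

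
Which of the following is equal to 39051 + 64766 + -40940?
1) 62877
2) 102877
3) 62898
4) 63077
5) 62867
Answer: 1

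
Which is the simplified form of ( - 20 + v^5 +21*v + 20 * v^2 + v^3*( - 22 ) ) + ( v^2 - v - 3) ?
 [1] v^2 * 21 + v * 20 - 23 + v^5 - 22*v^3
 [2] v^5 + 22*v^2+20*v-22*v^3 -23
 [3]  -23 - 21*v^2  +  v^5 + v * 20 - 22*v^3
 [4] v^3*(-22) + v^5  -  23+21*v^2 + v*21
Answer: 1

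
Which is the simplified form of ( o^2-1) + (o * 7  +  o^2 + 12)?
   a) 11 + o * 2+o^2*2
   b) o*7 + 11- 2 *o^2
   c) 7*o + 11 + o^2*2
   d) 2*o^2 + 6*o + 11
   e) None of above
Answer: c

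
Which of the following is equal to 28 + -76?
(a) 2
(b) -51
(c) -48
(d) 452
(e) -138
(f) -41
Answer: c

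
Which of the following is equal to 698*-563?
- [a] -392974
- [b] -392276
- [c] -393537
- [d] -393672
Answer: a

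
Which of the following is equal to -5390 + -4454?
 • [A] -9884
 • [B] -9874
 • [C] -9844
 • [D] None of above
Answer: C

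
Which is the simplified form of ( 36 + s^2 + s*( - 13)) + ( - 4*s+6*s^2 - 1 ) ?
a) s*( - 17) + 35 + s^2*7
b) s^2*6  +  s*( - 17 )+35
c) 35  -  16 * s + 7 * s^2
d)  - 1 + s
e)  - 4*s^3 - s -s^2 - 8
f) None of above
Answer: a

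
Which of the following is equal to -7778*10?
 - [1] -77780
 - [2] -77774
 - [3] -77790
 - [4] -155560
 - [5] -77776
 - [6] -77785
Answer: 1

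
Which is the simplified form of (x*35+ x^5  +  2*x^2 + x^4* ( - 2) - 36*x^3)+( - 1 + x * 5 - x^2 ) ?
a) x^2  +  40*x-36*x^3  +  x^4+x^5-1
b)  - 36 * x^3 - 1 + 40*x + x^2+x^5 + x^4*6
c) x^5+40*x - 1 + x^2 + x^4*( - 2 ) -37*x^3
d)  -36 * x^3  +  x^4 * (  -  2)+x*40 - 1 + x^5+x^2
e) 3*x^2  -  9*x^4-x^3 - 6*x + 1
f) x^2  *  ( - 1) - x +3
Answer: d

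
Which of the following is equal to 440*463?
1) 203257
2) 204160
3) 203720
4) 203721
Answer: 3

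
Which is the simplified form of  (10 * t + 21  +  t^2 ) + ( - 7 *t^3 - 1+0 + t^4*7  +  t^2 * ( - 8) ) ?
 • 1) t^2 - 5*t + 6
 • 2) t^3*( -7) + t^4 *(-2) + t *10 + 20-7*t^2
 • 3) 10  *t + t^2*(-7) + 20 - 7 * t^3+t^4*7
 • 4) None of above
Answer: 3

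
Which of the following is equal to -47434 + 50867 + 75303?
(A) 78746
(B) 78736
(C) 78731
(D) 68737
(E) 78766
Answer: B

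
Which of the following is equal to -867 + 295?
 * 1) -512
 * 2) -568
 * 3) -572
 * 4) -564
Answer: 3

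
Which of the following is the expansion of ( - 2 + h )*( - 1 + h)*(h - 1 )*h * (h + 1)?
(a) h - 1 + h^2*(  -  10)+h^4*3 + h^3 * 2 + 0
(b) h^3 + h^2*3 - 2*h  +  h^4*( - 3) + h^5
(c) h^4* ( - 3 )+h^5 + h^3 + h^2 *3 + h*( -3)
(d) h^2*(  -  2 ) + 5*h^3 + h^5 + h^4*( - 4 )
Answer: b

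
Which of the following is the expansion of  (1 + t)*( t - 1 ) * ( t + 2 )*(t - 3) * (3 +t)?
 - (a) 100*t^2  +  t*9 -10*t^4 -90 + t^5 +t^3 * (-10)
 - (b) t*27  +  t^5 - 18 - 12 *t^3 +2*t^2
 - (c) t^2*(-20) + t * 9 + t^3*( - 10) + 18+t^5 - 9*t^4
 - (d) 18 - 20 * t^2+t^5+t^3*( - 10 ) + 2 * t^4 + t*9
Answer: d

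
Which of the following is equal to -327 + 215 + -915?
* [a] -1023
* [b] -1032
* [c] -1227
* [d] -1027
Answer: d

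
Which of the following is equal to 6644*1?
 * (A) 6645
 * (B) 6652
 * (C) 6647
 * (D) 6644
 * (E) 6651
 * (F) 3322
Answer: D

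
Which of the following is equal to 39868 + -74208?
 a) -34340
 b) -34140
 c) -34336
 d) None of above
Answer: a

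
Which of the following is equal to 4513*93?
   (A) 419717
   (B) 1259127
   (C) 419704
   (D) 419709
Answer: D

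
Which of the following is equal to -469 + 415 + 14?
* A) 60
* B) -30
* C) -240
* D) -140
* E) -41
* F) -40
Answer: F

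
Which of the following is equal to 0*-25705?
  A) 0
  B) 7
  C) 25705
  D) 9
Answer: A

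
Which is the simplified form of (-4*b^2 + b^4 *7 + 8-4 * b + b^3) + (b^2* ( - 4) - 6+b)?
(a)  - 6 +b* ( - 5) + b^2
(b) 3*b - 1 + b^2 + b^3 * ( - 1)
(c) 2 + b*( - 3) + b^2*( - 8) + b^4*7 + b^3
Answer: c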